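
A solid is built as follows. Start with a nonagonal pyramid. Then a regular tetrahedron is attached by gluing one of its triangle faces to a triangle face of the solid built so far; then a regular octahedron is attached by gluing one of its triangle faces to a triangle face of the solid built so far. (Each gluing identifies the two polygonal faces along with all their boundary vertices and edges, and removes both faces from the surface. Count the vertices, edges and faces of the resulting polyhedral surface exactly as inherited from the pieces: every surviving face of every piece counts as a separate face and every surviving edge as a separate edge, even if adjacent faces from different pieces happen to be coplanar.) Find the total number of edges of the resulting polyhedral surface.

30

A nonagonal pyramid: V=10, E=18, F=10.
Attach a regular tetrahedron (V=4, E=6, F=4) along a 3-gon: merge 3 vertices and 3 edges, delete both glued faces → V=11, E=21, F=12.
Attach a regular octahedron (V=6, E=12, F=8) along a 3-gon: merge 3 vertices and 3 edges, delete both glued faces → V=14, E=30, F=18.
Check: V − E + F = 14 − 30 + 18 = 2.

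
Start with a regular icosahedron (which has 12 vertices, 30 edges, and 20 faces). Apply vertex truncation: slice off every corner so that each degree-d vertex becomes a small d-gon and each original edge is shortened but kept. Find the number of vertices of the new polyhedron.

60

Truncation replaces each original edge-end by a new vertex, so V′ = 2E = 60.
Each original edge survives, and each old vertex of degree d contributes d new edges; summing degrees gives Σd = 2E, so E′ = E + 2E = 3E = 90.
Each original face survives and each original vertex becomes one new face: F′ = F + V = 32.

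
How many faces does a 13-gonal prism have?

A prism on an n-gon has two n-gon bases and n rectangular sides: V = 2·13 = 26, E = 3·13 = 39, F = 13 + 2 = 15.
Check: V − E + F = 26 − 39 + 15 = 2.

15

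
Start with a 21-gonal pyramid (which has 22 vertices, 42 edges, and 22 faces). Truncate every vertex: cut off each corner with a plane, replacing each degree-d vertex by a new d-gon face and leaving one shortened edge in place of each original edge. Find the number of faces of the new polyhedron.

44

Truncation replaces each original edge-end by a new vertex, so V′ = 2E = 84.
Each original edge survives, and each old vertex of degree d contributes d new edges; summing degrees gives Σd = 2E, so E′ = E + 2E = 3E = 126.
Each original face survives and each original vertex becomes one new face: F′ = F + V = 44.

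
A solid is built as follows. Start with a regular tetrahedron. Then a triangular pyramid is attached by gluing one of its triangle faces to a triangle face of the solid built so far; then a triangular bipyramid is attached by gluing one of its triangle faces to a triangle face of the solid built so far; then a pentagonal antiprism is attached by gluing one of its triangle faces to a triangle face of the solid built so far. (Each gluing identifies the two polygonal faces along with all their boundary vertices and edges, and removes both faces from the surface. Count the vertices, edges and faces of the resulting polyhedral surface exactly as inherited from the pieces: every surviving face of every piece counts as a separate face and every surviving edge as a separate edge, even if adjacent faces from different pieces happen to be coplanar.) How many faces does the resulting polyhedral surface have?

20

A regular tetrahedron: V=4, E=6, F=4.
Attach a triangular pyramid (V=4, E=6, F=4) along a 3-gon: merge 3 vertices and 3 edges, delete both glued faces → V=5, E=9, F=6.
Attach a triangular bipyramid (V=5, E=9, F=6) along a 3-gon: merge 3 vertices and 3 edges, delete both glued faces → V=7, E=15, F=10.
Attach a pentagonal antiprism (V=10, E=20, F=12) along a 3-gon: merge 3 vertices and 3 edges, delete both glued faces → V=14, E=32, F=20.
Check: V − E + F = 14 − 32 + 20 = 2.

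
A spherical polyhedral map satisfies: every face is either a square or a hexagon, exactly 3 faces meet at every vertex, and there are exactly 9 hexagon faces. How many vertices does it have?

26

Let x be the number of squares; then F = 9 + x.
Edge–face incidences: 2E = 6·9 + 4·x = 54 + 4x.
Every vertex has degree 3, so 3V = 2E.
Euler: V − E + F = 2 ⇒ (2E)/3 − E + (9 + x) = 2.
Multiply by 6: 2·(2E) − 3·(2E) + 6·(9 + x) = 12, i.e. 54 + 6x − (54 + 4x) = 12.
Collecting terms: 2x = 12, so x = 6.
Then 2E = 54 + 4·6 = 78, so E = 39, V = 2E/3 = 26, F = 9 + 6 = 15.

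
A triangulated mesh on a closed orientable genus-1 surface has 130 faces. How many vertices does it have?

65

χ = 2 − 2·1 = 0, and every face is a triangle so 3F = 2E.
E = 3·130/2 = 195. Then V = 0 + E − F = 0 + 195 − 130 = 65.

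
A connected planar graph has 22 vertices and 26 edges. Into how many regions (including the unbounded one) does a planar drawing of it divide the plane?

6

Euler's formula for a connected plane graph: V − E + F = 2, so F = 2 − 22 + 26 = 6.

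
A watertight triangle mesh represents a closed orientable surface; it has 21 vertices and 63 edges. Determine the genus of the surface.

Every face is a triangle and each edge borders two faces, so 3F = 2·63, giving F = 42.
χ = V − E + F = 21 − 63 + 42 = 0.
For a closed orientable surface χ = 2 − 2g, so g = (2 − (0))/2 = 1.

1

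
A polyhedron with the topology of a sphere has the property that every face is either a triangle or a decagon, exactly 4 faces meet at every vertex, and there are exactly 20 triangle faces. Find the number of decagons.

2

Let x be the number of decagons; then F = 20 + x.
Edge–face incidences: 2E = 3·20 + 10·x = 60 + 10x.
Every vertex has degree 4, so 4V = 2E.
Euler: V − E + F = 2 ⇒ (2E)/4 − E + (20 + x) = 2.
Multiply by 8: 2·(2E) − 4·(2E) + 8·(20 + x) = 16, i.e. 160 + 8x − 2·(60 + 10x) = 16.
Collecting terms: −12x + 40 = 16, so −12x = −24, so x = 2.
Then 2E = 60 + 10·2 = 80, so E = 40, V = 2E/4 = 20, F = 20 + 2 = 22.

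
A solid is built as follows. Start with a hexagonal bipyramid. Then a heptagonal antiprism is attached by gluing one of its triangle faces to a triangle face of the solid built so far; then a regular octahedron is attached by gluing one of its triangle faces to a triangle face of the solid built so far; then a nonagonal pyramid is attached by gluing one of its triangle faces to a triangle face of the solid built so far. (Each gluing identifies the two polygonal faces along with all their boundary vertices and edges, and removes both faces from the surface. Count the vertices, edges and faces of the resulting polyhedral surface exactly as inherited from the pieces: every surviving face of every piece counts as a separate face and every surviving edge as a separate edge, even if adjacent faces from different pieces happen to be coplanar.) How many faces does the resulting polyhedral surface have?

A hexagonal bipyramid: V=8, E=18, F=12.
Attach a heptagonal antiprism (V=14, E=28, F=16) along a 3-gon: merge 3 vertices and 3 edges, delete both glued faces → V=19, E=43, F=26.
Attach a regular octahedron (V=6, E=12, F=8) along a 3-gon: merge 3 vertices and 3 edges, delete both glued faces → V=22, E=52, F=32.
Attach a nonagonal pyramid (V=10, E=18, F=10) along a 3-gon: merge 3 vertices and 3 edges, delete both glued faces → V=29, E=67, F=40.
Check: V − E + F = 29 − 67 + 40 = 2.

40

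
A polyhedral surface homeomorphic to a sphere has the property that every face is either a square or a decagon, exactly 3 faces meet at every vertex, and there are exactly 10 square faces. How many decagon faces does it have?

Let x be the number of decagons; then F = 10 + x.
Edge–face incidences: 2E = 4·10 + 10·x = 40 + 10x.
Every vertex has degree 3, so 3V = 2E.
Euler: V − E + F = 2 ⇒ (2E)/3 − E + (10 + x) = 2.
Multiply by 6: 2·(2E) − 3·(2E) + 6·(10 + x) = 12, i.e. 60 + 6x − (40 + 10x) = 12.
Collecting terms: −4x + 20 = 12, so −4x = −8, so x = 2.
Then 2E = 40 + 10·2 = 60, so E = 30, V = 2E/3 = 20, F = 10 + 2 = 12.

2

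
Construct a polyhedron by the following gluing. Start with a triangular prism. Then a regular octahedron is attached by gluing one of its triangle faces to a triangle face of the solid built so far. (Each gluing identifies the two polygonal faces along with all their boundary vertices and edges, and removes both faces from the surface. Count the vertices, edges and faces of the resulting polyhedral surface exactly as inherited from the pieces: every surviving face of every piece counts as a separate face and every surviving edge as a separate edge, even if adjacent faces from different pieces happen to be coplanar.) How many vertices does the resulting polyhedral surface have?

9

A triangular prism: V=6, E=9, F=5.
Attach a regular octahedron (V=6, E=12, F=8) along a 3-gon: merge 3 vertices and 3 edges, delete both glued faces → V=9, E=18, F=11.
Check: V − E + F = 9 − 18 + 11 = 2.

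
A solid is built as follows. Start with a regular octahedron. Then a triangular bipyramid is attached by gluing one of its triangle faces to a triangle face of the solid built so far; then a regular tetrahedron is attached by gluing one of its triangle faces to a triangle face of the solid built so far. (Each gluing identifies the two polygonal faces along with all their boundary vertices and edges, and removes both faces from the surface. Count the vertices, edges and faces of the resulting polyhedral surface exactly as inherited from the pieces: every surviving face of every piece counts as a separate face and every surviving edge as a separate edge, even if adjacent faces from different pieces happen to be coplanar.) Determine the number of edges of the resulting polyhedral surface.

21

A regular octahedron: V=6, E=12, F=8.
Attach a triangular bipyramid (V=5, E=9, F=6) along a 3-gon: merge 3 vertices and 3 edges, delete both glued faces → V=8, E=18, F=12.
Attach a regular tetrahedron (V=4, E=6, F=4) along a 3-gon: merge 3 vertices and 3 edges, delete both glued faces → V=9, E=21, F=14.
Check: V − E + F = 9 − 21 + 14 = 2.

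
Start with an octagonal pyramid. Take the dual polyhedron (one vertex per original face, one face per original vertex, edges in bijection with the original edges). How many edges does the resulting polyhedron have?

The base solid has V = 9, E = 16, F = 9.
The dual swaps V and F and preserves E: V′ = F = 9, E′ = E = 16, F′ = V = 9.

16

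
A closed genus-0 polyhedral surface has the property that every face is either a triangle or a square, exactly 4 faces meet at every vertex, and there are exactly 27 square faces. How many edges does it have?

Let x be the number of triangles; then F = 27 + x.
Edge–face incidences: 2E = 4·27 + 3·x = 108 + 3x.
Every vertex has degree 4, so 4V = 2E.
Euler: V − E + F = 2 ⇒ (2E)/4 − E + (27 + x) = 2.
Multiply by 8: 2·(2E) − 4·(2E) + 8·(27 + x) = 16, i.e. 216 + 8x − 2·(108 + 3x) = 16.
Collecting terms: 2x = 16, so x = 8.
Then 2E = 108 + 3·8 = 132, so E = 66, V = 2E/4 = 33, F = 27 + 8 = 35.

66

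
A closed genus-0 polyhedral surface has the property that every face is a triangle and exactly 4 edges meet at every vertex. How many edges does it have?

Each face has 3 edges and each edge borders two faces, so 2E = 3F.
Each vertex has degree 4, so 4V = 2E and hence V = 3F/4.
Euler: V − E + F = 2 ⇒ (3F/4) − (3F/2) + F = 2.
Multiply by 8: (6 − 12 + 8)F = 16, i.e. 2F = 16.
So F = 8, E = 3·8/2 = 12, V = 3·8/4 = 6.

12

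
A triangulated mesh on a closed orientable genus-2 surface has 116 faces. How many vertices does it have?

χ = 2 − 2·2 = -2, and every face is a triangle so 3F = 2E.
E = 3·116/2 = 174. Then V = -2 + E − F = -2 + 174 − 116 = 56.

56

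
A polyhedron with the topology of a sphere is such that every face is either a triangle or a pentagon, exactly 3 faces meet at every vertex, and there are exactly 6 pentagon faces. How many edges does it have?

18

Let x be the number of triangles; then F = 6 + x.
Edge–face incidences: 2E = 5·6 + 3·x = 30 + 3x.
Every vertex has degree 3, so 3V = 2E.
Euler: V − E + F = 2 ⇒ (2E)/3 − E + (6 + x) = 2.
Multiply by 6: 2·(2E) − 3·(2E) + 6·(6 + x) = 12, i.e. 36 + 6x − (30 + 3x) = 12.
Collecting terms: 3x + 6 = 12, so 3x = 6, so x = 2.
Then 2E = 30 + 3·2 = 36, so E = 18, V = 2E/3 = 12, F = 6 + 2 = 8.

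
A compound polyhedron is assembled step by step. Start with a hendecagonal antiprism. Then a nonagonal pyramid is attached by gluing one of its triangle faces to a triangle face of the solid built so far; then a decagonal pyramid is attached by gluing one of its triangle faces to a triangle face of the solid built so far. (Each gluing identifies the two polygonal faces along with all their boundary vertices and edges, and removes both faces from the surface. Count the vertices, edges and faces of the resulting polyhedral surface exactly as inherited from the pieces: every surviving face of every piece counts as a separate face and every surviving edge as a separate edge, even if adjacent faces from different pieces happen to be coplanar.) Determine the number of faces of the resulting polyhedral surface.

41

A hendecagonal antiprism: V=22, E=44, F=24.
Attach a nonagonal pyramid (V=10, E=18, F=10) along a 3-gon: merge 3 vertices and 3 edges, delete both glued faces → V=29, E=59, F=32.
Attach a decagonal pyramid (V=11, E=20, F=11) along a 3-gon: merge 3 vertices and 3 edges, delete both glued faces → V=37, E=76, F=41.
Check: V − E + F = 37 − 76 + 41 = 2.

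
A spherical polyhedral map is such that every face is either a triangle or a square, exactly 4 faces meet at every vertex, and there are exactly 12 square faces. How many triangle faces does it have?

8

Let x be the number of triangles; then F = 12 + x.
Edge–face incidences: 2E = 4·12 + 3·x = 48 + 3x.
Every vertex has degree 4, so 4V = 2E.
Euler: V − E + F = 2 ⇒ (2E)/4 − E + (12 + x) = 2.
Multiply by 8: 2·(2E) − 4·(2E) + 8·(12 + x) = 16, i.e. 96 + 8x − 2·(48 + 3x) = 16.
Collecting terms: 2x = 16, so x = 8.
Then 2E = 48 + 3·8 = 72, so E = 36, V = 2E/4 = 18, F = 12 + 8 = 20.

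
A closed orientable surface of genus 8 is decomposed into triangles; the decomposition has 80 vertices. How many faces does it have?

χ = 2 − 2·8 = -14, and every face is a triangle so 3F = 2E.
V − E + F = -14 with E = 3F/2 gives 80 − (3/2 − 1)·F = -14, so F = 188 and E = 282.

188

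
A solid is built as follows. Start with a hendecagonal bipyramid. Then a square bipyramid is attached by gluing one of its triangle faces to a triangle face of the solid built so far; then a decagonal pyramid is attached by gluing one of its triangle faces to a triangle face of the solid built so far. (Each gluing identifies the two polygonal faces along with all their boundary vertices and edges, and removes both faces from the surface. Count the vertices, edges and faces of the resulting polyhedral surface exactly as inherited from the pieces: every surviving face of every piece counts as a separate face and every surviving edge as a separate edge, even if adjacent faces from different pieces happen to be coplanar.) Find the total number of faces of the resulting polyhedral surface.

A hendecagonal bipyramid: V=13, E=33, F=22.
Attach a square bipyramid (V=6, E=12, F=8) along a 3-gon: merge 3 vertices and 3 edges, delete both glued faces → V=16, E=42, F=28.
Attach a decagonal pyramid (V=11, E=20, F=11) along a 3-gon: merge 3 vertices and 3 edges, delete both glued faces → V=24, E=59, F=37.
Check: V − E + F = 24 − 59 + 37 = 2.

37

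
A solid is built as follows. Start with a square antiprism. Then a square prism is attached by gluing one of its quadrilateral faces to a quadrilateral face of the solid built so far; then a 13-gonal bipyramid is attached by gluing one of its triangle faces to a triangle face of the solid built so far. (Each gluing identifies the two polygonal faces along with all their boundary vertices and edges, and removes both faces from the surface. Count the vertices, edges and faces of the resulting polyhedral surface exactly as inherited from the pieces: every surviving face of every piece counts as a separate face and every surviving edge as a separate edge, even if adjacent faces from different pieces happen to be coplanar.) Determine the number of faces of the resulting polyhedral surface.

38

A square antiprism: V=8, E=16, F=10.
Attach a square prism (V=8, E=12, F=6) along a 4-gon: merge 4 vertices and 4 edges, delete both glued faces → V=12, E=24, F=14.
Attach a 13-gonal bipyramid (V=15, E=39, F=26) along a 3-gon: merge 3 vertices and 3 edges, delete both glued faces → V=24, E=60, F=38.
Check: V − E + F = 24 − 60 + 38 = 2.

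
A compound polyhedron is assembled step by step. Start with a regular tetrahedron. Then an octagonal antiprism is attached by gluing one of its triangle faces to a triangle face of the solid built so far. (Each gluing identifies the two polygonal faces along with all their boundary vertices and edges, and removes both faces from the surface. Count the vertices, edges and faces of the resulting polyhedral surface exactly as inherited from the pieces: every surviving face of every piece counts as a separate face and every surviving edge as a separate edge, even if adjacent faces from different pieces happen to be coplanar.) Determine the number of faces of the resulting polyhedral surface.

20

A regular tetrahedron: V=4, E=6, F=4.
Attach an octagonal antiprism (V=16, E=32, F=18) along a 3-gon: merge 3 vertices and 3 edges, delete both glued faces → V=17, E=35, F=20.
Check: V − E + F = 17 − 35 + 20 = 2.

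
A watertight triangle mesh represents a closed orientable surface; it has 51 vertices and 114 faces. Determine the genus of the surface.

4

Every face is a triangle, so 2E = 3·114 = 342, giving E = 171.
χ = V − E + F = 51 − 171 + 114 = -6.
For a closed orientable surface χ = 2 − 2g, so g = (2 − (-6))/2 = 4.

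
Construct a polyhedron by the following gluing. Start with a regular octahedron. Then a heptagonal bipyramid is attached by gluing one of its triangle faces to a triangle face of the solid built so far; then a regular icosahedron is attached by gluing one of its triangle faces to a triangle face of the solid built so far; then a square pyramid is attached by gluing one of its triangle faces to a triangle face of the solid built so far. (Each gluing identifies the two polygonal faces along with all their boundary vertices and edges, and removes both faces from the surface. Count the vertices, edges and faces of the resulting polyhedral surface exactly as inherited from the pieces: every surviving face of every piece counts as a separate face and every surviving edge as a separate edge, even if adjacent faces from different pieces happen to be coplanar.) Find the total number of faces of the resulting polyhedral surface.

A regular octahedron: V=6, E=12, F=8.
Attach a heptagonal bipyramid (V=9, E=21, F=14) along a 3-gon: merge 3 vertices and 3 edges, delete both glued faces → V=12, E=30, F=20.
Attach a regular icosahedron (V=12, E=30, F=20) along a 3-gon: merge 3 vertices and 3 edges, delete both glued faces → V=21, E=57, F=38.
Attach a square pyramid (V=5, E=8, F=5) along a 3-gon: merge 3 vertices and 3 edges, delete both glued faces → V=23, E=62, F=41.
Check: V − E + F = 23 − 62 + 41 = 2.

41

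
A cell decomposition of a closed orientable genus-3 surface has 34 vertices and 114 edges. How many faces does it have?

76

For a closed orientable surface of genus 3, χ = 2 − 2·3 = -4.
F = -4 − V + E = -4 − 34 + 114 = 76.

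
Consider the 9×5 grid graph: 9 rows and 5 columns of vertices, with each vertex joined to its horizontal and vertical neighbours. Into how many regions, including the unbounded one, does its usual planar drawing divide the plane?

The grid has V = 9·5 = 45 vertices and E = 9·4 + 5·8 = 76 edges.
F = 2 − V + E = 2 − 45 + 76 = 33.

33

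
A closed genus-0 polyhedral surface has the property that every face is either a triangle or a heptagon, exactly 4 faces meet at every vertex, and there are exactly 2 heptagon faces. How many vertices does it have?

14

Let x be the number of triangles; then F = 2 + x.
Edge–face incidences: 2E = 7·2 + 3·x = 14 + 3x.
Every vertex has degree 4, so 4V = 2E.
Euler: V − E + F = 2 ⇒ (2E)/4 − E + (2 + x) = 2.
Multiply by 8: 2·(2E) − 4·(2E) + 8·(2 + x) = 16, i.e. 16 + 8x − 2·(14 + 3x) = 16.
Collecting terms: 2x − 12 = 16, so 2x = 28, so x = 14.
Then 2E = 14 + 3·14 = 56, so E = 28, V = 2E/4 = 14, F = 2 + 14 = 16.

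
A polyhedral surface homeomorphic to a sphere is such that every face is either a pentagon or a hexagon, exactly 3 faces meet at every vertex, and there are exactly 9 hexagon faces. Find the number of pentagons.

Let x be the number of pentagons; then F = 9 + x.
Edge–face incidences: 2E = 6·9 + 5·x = 54 + 5x.
Every vertex has degree 3, so 3V = 2E.
Euler: V − E + F = 2 ⇒ (2E)/3 − E + (9 + x) = 2.
Multiply by 6: 2·(2E) − 3·(2E) + 6·(9 + x) = 12, i.e. 54 + 6x − (54 + 5x) = 12.
Collecting terms: x = 12.
Then 2E = 54 + 5·12 = 114, so E = 57, V = 2E/3 = 38, F = 9 + 12 = 21.

12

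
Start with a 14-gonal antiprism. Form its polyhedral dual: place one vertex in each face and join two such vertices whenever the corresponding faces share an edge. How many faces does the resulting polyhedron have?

28

The base solid has V = 28, E = 56, F = 30.
The dual swaps V and F and preserves E: V′ = F = 30, E′ = E = 56, F′ = V = 28.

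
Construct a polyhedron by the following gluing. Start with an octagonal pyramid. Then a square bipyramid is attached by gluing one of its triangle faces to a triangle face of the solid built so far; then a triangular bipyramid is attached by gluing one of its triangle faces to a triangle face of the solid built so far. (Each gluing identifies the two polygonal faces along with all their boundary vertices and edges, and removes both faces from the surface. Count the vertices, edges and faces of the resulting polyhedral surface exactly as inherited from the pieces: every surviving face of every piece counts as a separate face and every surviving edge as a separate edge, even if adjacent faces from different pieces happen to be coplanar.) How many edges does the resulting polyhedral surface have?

31

An octagonal pyramid: V=9, E=16, F=9.
Attach a square bipyramid (V=6, E=12, F=8) along a 3-gon: merge 3 vertices and 3 edges, delete both glued faces → V=12, E=25, F=15.
Attach a triangular bipyramid (V=5, E=9, F=6) along a 3-gon: merge 3 vertices and 3 edges, delete both glued faces → V=14, E=31, F=19.
Check: V − E + F = 14 − 31 + 19 = 2.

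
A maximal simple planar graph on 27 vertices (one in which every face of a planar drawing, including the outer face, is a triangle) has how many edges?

75

In a plane triangulation 3F = 2E and V − E + F = 2, so E = 3V − 6 = 3·27 − 6 = 75.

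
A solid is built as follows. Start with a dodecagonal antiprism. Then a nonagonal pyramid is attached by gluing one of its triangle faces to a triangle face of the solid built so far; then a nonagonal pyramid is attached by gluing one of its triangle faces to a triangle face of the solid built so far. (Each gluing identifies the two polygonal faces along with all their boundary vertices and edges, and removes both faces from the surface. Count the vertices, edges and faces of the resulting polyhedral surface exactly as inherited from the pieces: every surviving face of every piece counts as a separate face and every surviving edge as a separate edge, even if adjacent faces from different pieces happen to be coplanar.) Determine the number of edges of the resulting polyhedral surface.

A dodecagonal antiprism: V=24, E=48, F=26.
Attach a nonagonal pyramid (V=10, E=18, F=10) along a 3-gon: merge 3 vertices and 3 edges, delete both glued faces → V=31, E=63, F=34.
Attach a nonagonal pyramid (V=10, E=18, F=10) along a 3-gon: merge 3 vertices and 3 edges, delete both glued faces → V=38, E=78, F=42.
Check: V − E + F = 38 − 78 + 42 = 2.

78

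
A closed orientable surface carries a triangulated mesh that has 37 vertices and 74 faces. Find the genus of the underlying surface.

Every face is a triangle, so 2E = 3·74 = 222, giving E = 111.
χ = V − E + F = 37 − 111 + 74 = 0.
For a closed orientable surface χ = 2 − 2g, so g = (2 − (0))/2 = 1.

1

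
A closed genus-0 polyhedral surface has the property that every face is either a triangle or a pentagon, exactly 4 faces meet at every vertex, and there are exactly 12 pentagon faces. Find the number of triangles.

Let x be the number of triangles; then F = 12 + x.
Edge–face incidences: 2E = 5·12 + 3·x = 60 + 3x.
Every vertex has degree 4, so 4V = 2E.
Euler: V − E + F = 2 ⇒ (2E)/4 − E + (12 + x) = 2.
Multiply by 8: 2·(2E) − 4·(2E) + 8·(12 + x) = 16, i.e. 96 + 8x − 2·(60 + 3x) = 16.
Collecting terms: 2x − 24 = 16, so 2x = 40, so x = 20.
Then 2E = 60 + 3·20 = 120, so E = 60, V = 2E/4 = 30, F = 12 + 20 = 32.

20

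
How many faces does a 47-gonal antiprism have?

96

An antiprism on an n-gon has two n-gon caps and 2n triangles: V = 2·47 = 94, E = 4·47 = 188, F = 2·47 + 2 = 96.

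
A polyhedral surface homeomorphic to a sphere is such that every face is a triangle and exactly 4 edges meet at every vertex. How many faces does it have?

8

Each face has 3 edges and each edge borders two faces, so 2E = 3F.
Each vertex has degree 4, so 4V = 2E and hence V = 3F/4.
Euler: V − E + F = 2 ⇒ (3F/4) − (3F/2) + F = 2.
Multiply by 8: (6 − 12 + 8)F = 16, i.e. 2F = 16.
So F = 8, E = 3·8/2 = 12, V = 3·8/4 = 6.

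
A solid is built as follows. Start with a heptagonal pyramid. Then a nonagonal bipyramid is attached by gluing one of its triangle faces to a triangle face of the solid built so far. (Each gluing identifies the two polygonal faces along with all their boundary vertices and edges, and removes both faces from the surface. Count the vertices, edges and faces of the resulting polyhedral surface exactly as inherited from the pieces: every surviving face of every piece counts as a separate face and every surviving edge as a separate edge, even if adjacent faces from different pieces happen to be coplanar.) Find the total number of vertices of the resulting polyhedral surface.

16

A heptagonal pyramid: V=8, E=14, F=8.
Attach a nonagonal bipyramid (V=11, E=27, F=18) along a 3-gon: merge 3 vertices and 3 edges, delete both glued faces → V=16, E=38, F=24.
Check: V − E + F = 16 − 38 + 24 = 2.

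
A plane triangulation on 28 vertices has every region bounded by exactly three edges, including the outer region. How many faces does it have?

52

In a plane triangulation 3F = 2E and V − E + F = 2, so F = 2V − 4 = 2·28 − 4 = 52.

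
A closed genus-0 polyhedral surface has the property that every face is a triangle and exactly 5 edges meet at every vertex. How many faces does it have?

20

Each face has 3 edges and each edge borders two faces, so 2E = 3F.
Each vertex has degree 5, so 5V = 2E and hence V = 3F/5.
Euler: V − E + F = 2 ⇒ (3F/5) − (3F/2) + F = 2.
Multiply by 10: (6 − 15 + 10)F = 20, i.e. 1F = 20.
So F = 20, E = 3·20/2 = 30, V = 3·20/5 = 12.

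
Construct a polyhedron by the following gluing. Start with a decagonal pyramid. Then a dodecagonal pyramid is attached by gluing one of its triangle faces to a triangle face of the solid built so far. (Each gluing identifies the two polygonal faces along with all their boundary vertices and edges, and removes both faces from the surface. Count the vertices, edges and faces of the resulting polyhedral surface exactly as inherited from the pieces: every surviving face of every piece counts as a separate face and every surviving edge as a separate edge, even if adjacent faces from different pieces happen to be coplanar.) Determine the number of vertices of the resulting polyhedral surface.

A decagonal pyramid: V=11, E=20, F=11.
Attach a dodecagonal pyramid (V=13, E=24, F=13) along a 3-gon: merge 3 vertices and 3 edges, delete both glued faces → V=21, E=41, F=22.
Check: V − E + F = 21 − 41 + 22 = 2.

21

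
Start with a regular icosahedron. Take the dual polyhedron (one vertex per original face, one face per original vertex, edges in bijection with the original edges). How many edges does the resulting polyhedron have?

30

The base solid has V = 12, E = 30, F = 20.
The dual swaps V and F and preserves E: V′ = F = 20, E′ = E = 30, F′ = V = 12.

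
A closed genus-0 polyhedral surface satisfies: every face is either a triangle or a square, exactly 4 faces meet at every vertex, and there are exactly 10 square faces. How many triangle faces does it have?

8

Let x be the number of triangles; then F = 10 + x.
Edge–face incidences: 2E = 4·10 + 3·x = 40 + 3x.
Every vertex has degree 4, so 4V = 2E.
Euler: V − E + F = 2 ⇒ (2E)/4 − E + (10 + x) = 2.
Multiply by 8: 2·(2E) − 4·(2E) + 8·(10 + x) = 16, i.e. 80 + 8x − 2·(40 + 3x) = 16.
Collecting terms: 2x = 16, so x = 8.
Then 2E = 40 + 3·8 = 64, so E = 32, V = 2E/4 = 16, F = 10 + 8 = 18.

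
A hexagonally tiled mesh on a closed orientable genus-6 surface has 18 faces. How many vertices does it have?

26

χ = 2 − 2·6 = -10, and every face is a hexagon so 6F = 2E.
E = 6·18/2 = 54. Then V = -10 + E − F = -10 + 54 − 18 = 26.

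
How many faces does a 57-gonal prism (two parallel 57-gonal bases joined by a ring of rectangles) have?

59

A prism on an n-gon has two n-gon bases and n rectangular sides: V = 2·57 = 114, E = 3·57 = 171, F = 57 + 2 = 59.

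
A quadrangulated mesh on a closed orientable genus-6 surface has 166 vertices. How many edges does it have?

352

χ = 2 − 2·6 = -10, and every face is a square so 4F = 2E.
V − E + F = -10 with E = 4F/2 gives 166 − (4/2 − 1)·F = -10, so F = 176 and E = 352.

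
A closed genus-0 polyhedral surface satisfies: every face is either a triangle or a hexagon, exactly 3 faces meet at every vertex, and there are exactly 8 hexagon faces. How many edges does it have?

30

Let x be the number of triangles; then F = 8 + x.
Edge–face incidences: 2E = 6·8 + 3·x = 48 + 3x.
Every vertex has degree 3, so 3V = 2E.
Euler: V − E + F = 2 ⇒ (2E)/3 − E + (8 + x) = 2.
Multiply by 6: 2·(2E) − 3·(2E) + 6·(8 + x) = 12, i.e. 48 + 6x − (48 + 3x) = 12.
Collecting terms: 3x = 12, so x = 4.
Then 2E = 48 + 3·4 = 60, so E = 30, V = 2E/3 = 20, F = 8 + 4 = 12.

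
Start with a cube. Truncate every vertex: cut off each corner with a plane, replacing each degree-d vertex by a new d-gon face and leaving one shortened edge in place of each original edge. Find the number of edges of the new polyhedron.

The base solid has V = 8, E = 12, F = 6.
Truncation replaces each original edge-end by a new vertex, so V′ = 2E = 24.
Each original edge survives, and each old vertex of degree d contributes d new edges; summing degrees gives Σd = 2E, so E′ = E + 2E = 3E = 36.
Each original face survives and each original vertex becomes one new face: F′ = F + V = 14.

36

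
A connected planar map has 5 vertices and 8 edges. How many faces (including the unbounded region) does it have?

5

Euler's formula for a connected plane graph: V − E + F = 2, so F = 2 − 5 + 8 = 5.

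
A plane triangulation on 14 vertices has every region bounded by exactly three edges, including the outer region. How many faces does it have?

In a plane triangulation 3F = 2E and V − E + F = 2, so F = 2V − 4 = 2·14 − 4 = 24.

24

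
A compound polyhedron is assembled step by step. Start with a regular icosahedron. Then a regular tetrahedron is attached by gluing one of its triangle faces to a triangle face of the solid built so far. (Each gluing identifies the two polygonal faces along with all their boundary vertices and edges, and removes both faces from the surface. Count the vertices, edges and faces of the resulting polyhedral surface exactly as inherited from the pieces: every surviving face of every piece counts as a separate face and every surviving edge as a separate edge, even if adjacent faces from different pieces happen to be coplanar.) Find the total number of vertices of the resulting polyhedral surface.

A regular icosahedron: V=12, E=30, F=20.
Attach a regular tetrahedron (V=4, E=6, F=4) along a 3-gon: merge 3 vertices and 3 edges, delete both glued faces → V=13, E=33, F=22.
Check: V − E + F = 13 − 33 + 22 = 2.

13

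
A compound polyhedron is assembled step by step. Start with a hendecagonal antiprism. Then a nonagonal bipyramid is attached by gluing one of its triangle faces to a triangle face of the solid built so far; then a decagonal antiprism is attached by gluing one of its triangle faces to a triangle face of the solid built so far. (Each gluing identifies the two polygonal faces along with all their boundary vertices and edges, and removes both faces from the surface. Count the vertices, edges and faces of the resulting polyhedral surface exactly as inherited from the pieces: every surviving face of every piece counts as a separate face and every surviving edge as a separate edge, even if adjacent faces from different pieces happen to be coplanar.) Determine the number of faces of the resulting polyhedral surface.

60

A hendecagonal antiprism: V=22, E=44, F=24.
Attach a nonagonal bipyramid (V=11, E=27, F=18) along a 3-gon: merge 3 vertices and 3 edges, delete both glued faces → V=30, E=68, F=40.
Attach a decagonal antiprism (V=20, E=40, F=22) along a 3-gon: merge 3 vertices and 3 edges, delete both glued faces → V=47, E=105, F=60.
Check: V − E + F = 47 − 105 + 60 = 2.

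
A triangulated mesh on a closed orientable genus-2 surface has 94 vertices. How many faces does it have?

192

χ = 2 − 2·2 = -2, and every face is a triangle so 3F = 2E.
V − E + F = -2 with E = 3F/2 gives 94 − (3/2 − 1)·F = -2, so F = 192 and E = 288.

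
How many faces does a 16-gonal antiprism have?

An antiprism on an n-gon has two n-gon caps and 2n triangles: V = 2·16 = 32, E = 4·16 = 64, F = 2·16 + 2 = 34.

34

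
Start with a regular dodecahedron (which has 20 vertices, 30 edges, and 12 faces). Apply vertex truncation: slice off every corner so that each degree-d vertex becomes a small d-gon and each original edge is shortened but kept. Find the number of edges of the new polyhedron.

90

Truncation replaces each original edge-end by a new vertex, so V′ = 2E = 60.
Each original edge survives, and each old vertex of degree d contributes d new edges; summing degrees gives Σd = 2E, so E′ = E + 2E = 3E = 90.
Each original face survives and each original vertex becomes one new face: F′ = F + V = 32.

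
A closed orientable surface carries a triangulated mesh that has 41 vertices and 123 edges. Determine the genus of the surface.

Every face is a triangle and each edge borders two faces, so 3F = 2·123, giving F = 82.
χ = V − E + F = 41 − 123 + 82 = 0.
For a closed orientable surface χ = 2 − 2g, so g = (2 − (0))/2 = 1.

1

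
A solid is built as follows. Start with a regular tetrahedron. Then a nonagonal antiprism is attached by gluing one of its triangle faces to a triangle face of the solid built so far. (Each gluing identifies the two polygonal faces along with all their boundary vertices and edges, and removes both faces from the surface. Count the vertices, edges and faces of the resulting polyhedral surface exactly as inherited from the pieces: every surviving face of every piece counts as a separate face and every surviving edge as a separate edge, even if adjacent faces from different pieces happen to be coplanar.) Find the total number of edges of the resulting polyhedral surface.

39

A regular tetrahedron: V=4, E=6, F=4.
Attach a nonagonal antiprism (V=18, E=36, F=20) along a 3-gon: merge 3 vertices and 3 edges, delete both glued faces → V=19, E=39, F=22.
Check: V − E + F = 19 − 39 + 22 = 2.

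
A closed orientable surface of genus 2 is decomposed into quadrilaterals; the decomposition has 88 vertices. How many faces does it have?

90

χ = 2 − 2·2 = -2, and every face is a square so 4F = 2E.
V − E + F = -2 with E = 4F/2 gives 88 − (4/2 − 1)·F = -2, so F = 90 and E = 180.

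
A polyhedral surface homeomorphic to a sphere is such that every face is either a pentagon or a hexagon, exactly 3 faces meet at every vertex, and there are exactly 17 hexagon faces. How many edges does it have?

Let x be the number of pentagons; then F = 17 + x.
Edge–face incidences: 2E = 6·17 + 5·x = 102 + 5x.
Every vertex has degree 3, so 3V = 2E.
Euler: V − E + F = 2 ⇒ (2E)/3 − E + (17 + x) = 2.
Multiply by 6: 2·(2E) − 3·(2E) + 6·(17 + x) = 12, i.e. 102 + 6x − (102 + 5x) = 12.
Collecting terms: x = 12.
Then 2E = 102 + 5·12 = 162, so E = 81, V = 2E/3 = 54, F = 17 + 12 = 29.

81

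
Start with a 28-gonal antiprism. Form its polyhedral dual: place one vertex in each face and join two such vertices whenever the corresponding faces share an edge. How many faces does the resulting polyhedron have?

56

The base solid has V = 56, E = 112, F = 58.
The dual swaps V and F and preserves E: V′ = F = 58, E′ = E = 112, F′ = V = 56.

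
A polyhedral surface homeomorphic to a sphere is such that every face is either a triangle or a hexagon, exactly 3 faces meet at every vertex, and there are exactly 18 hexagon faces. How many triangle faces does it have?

4

Let x be the number of triangles; then F = 18 + x.
Edge–face incidences: 2E = 6·18 + 3·x = 108 + 3x.
Every vertex has degree 3, so 3V = 2E.
Euler: V − E + F = 2 ⇒ (2E)/3 − E + (18 + x) = 2.
Multiply by 6: 2·(2E) − 3·(2E) + 6·(18 + x) = 12, i.e. 108 + 6x − (108 + 3x) = 12.
Collecting terms: 3x = 12, so x = 4.
Then 2E = 108 + 3·4 = 120, so E = 60, V = 2E/3 = 40, F = 18 + 4 = 22.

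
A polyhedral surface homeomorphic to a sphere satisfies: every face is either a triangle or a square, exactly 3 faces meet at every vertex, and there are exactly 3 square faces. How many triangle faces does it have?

2

Let x be the number of triangles; then F = 3 + x.
Edge–face incidences: 2E = 4·3 + 3·x = 12 + 3x.
Every vertex has degree 3, so 3V = 2E.
Euler: V − E + F = 2 ⇒ (2E)/3 − E + (3 + x) = 2.
Multiply by 6: 2·(2E) − 3·(2E) + 6·(3 + x) = 12, i.e. 18 + 6x − (12 + 3x) = 12.
Collecting terms: 3x + 6 = 12, so 3x = 6, so x = 2.
Then 2E = 12 + 3·2 = 18, so E = 9, V = 2E/3 = 6, F = 3 + 2 = 5.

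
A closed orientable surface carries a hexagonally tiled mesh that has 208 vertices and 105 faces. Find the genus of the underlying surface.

Every face is a hexagon, so 2E = 6·105 = 630, giving E = 315.
χ = V − E + F = 208 − 315 + 105 = -2.
For a closed orientable surface χ = 2 − 2g, so g = (2 − (-2))/2 = 2.

2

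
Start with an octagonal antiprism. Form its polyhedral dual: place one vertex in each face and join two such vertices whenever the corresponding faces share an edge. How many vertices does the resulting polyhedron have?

The base solid has V = 16, E = 32, F = 18.
The dual swaps V and F and preserves E: V′ = F = 18, E′ = E = 32, F′ = V = 16.

18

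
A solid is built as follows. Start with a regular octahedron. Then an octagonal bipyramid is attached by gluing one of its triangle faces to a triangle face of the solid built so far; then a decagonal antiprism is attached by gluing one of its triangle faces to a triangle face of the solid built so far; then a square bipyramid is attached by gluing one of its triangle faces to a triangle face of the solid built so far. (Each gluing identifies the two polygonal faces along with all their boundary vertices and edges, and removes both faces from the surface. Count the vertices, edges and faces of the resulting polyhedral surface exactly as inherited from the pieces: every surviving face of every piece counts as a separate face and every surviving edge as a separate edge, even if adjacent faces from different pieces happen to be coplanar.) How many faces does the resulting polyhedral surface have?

48

A regular octahedron: V=6, E=12, F=8.
Attach an octagonal bipyramid (V=10, E=24, F=16) along a 3-gon: merge 3 vertices and 3 edges, delete both glued faces → V=13, E=33, F=22.
Attach a decagonal antiprism (V=20, E=40, F=22) along a 3-gon: merge 3 vertices and 3 edges, delete both glued faces → V=30, E=70, F=42.
Attach a square bipyramid (V=6, E=12, F=8) along a 3-gon: merge 3 vertices and 3 edges, delete both glued faces → V=33, E=79, F=48.
Check: V − E + F = 33 − 79 + 48 = 2.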